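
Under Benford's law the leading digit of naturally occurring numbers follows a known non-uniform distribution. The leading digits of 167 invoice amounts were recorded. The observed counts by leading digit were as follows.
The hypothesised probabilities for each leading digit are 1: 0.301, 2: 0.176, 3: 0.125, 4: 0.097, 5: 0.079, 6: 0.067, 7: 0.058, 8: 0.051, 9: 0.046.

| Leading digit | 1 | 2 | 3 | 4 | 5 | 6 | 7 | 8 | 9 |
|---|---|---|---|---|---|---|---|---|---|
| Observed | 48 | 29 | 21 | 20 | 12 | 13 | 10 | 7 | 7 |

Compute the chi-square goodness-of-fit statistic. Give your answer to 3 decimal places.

1.742

Expected counts E_i = n·p_i: 167×0.301 = 50.267, 167×0.176 = 29.392, 167×0.125 = 20.875, 167×0.097 = 16.199, 167×0.079 = 13.193, 167×0.067 = 11.189, 167×0.058 = 9.686, 167×0.051 = 8.517, 167×0.046 = 7.682.
χ² = (48−50.267)²/50.267 + (29−29.392)²/29.392 + (21−20.875)²/20.875 + (20−16.199)²/16.199 + (12−13.193)²/13.193 + (13−11.189)²/11.189 + (10−9.686)²/9.686 + (7−8.517)²/8.517 + (7−7.682)²/7.682
   = 0.1022 + 0.0052 + 0.0007 + 0.8919 + 0.1079 + 0.2931 + 0.0102 + 0.2702 + 0.0605
Sum = 1.742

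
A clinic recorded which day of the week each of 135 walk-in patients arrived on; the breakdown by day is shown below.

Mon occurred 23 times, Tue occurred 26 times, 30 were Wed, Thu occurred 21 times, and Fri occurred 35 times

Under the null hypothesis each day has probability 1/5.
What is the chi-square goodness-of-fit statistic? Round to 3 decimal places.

4.667

Expected count for each of the 5 categories: 135/5 = 27.
χ² = (23−27)²/27 + (26−27)²/27 + (30−27)²/27 + (21−27)²/27 + (35−27)²/27
   = 0.5926 + 0.0370 + 0.3333 + 1.3333 + 2.3704
Sum = 4.667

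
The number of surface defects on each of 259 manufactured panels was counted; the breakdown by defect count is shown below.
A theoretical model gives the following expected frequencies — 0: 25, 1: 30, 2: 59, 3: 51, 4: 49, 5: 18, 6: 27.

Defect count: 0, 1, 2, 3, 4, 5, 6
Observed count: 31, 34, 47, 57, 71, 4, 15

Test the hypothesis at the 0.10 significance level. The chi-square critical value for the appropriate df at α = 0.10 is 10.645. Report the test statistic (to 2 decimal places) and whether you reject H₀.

χ² = (31−25)²/25 + (34−30)²/30 + (47−59)²/59 + (57−51)²/51 + (71−49)²/49 + (4−18)²/18 + (15−27)²/27
   = 1.440 + 0.533 + 2.441 + 0.706 + 9.878 + 10.889 + 5.333
Sum = 31.22
df = 6. Since 31.22 > 10.645, we reject H₀.

31.22; reject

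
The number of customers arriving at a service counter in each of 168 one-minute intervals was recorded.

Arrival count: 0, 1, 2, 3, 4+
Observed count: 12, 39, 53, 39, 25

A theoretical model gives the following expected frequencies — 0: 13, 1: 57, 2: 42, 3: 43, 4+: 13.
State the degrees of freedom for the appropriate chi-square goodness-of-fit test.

There are k = 5 categories and no parameters were estimated from the data, so df = 5 − 1 = 4.

4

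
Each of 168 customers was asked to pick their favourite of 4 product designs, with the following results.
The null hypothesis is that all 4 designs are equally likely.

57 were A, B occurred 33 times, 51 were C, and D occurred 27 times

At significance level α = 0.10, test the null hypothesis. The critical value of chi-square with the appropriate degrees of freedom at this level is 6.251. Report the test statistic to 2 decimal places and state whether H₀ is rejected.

14.57; reject

Under H₀ each category has probability 1/4, so each expected count is 168/4 = 42.
cat         O        E   (O−E)²/E
A          57       42      5.357
B          33       42      1.929
C          51       42      1.929
D          27       42      5.357
Sum = 14.57
df = 3. Since 14.57 > 6.251, we reject H₀.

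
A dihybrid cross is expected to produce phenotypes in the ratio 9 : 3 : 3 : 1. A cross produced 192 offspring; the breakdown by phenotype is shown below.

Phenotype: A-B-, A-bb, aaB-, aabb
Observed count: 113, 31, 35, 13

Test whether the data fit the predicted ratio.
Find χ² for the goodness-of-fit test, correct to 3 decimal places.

Ratio total = 16. Expected counts: 192×9/16 = 108, 192×3/16 = 36, 192×3/16 = 36, 192×1/16 = 12.
A-B-: (113 − 108)²/108 = 25/108 = 0.2315
A-bb: (31 − 36)²/36 = 25/36 = 0.6944
aaB-: (35 − 36)²/36 = 1/36 = 0.0278
aabb: (13 − 12)²/12 = 1/12 = 0.0833
Sum = 1.037

1.037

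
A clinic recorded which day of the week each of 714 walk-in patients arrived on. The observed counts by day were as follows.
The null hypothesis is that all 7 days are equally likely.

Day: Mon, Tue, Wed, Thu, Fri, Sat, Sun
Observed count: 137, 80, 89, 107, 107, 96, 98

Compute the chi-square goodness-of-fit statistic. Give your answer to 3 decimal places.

Expected count for each of the 7 categories: 714/7 = 102.
χ² = (137−102)²/102 + (80−102)²/102 + (89−102)²/102 + (107−102)²/102 + (107−102)²/102 + (96−102)²/102 + (98−102)²/102
   = 12.0098 + 4.7451 + 1.6569 + 0.2451 + 0.2451 + 0.3529 + 0.1569
Sum = 19.412

19.412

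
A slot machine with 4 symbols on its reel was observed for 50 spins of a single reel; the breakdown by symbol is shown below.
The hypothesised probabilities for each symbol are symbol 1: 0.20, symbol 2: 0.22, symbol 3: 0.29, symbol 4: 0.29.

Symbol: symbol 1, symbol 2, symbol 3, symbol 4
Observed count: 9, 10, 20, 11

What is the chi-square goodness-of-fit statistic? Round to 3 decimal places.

3.122

Expected counts E_i = n·p_i: 50×0.20 = 10, 50×0.22 = 11, 50×0.29 = 14.5, 50×0.29 = 14.5.
cat           O        E   (O−E)²/E
symbol 1      9       10     0.1000
symbol 2     10       11     0.0909
symbol 3     20     14.5     2.0862
symbol 4     11     14.5     0.8448
Sum = 3.122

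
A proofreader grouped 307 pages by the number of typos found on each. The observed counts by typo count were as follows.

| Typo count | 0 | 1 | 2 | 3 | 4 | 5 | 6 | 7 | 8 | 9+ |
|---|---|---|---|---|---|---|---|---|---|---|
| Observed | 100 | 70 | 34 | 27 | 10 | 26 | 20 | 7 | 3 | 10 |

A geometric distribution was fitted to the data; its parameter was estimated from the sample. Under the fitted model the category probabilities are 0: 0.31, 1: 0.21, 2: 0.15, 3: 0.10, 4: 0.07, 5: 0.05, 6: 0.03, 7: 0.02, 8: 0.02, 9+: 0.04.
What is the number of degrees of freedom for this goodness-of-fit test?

8

There are k = 10 categories and 1 parameter estimated from the data, so df = 10 − 1 − 1 = 8.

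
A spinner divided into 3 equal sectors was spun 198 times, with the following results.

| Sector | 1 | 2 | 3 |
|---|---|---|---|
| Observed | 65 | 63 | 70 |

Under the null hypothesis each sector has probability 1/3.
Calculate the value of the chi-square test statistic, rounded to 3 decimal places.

0.394

Under H₀ each category has probability 1/3, so each expected count is 198/3 = 66.
cat         O        E   (O−E)²/E
1          65       66     0.0152
2          63       66     0.1364
3          70       66     0.2424
Sum = 0.394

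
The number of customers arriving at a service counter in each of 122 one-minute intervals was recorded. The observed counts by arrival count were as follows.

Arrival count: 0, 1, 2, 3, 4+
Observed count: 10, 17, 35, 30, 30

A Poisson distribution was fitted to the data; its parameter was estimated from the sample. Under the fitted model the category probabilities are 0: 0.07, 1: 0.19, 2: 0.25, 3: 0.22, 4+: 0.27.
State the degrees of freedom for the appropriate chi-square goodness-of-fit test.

3

There are k = 5 categories and 1 parameter estimated from the data, so df = 5 − 1 − 1 = 3.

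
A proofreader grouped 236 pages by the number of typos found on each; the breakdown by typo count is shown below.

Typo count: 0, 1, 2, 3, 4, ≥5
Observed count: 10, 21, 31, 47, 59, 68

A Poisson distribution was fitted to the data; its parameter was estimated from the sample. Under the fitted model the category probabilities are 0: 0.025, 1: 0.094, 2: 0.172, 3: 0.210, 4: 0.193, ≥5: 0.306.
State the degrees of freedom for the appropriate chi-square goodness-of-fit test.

There are k = 6 categories and 1 parameter estimated from the data, so df = 6 − 1 − 1 = 4.

4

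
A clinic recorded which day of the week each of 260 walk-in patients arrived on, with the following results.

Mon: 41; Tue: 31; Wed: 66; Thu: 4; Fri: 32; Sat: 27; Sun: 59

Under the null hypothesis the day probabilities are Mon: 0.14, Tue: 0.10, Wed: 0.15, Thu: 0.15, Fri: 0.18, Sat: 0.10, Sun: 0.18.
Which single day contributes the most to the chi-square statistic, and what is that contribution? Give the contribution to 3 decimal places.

Thu, 31.410

Expected counts E_i = n·p_i: 260×0.14 = 36.4, 260×0.10 = 26, 260×0.15 = 39, 260×0.15 = 39, 260×0.18 = 46.8, 260×0.10 = 26, 260×0.18 = 46.8.
cat         O        E   (O−E)²/E
Mon        41     36.4     0.5813
Tue        31       26     0.9615
Wed        66       39    18.6923
Thu         4       39    31.4103
Fri        32     46.8     4.6803
Sat        27       26     0.0385
Sun        59     46.8     3.1803
The largest term is for Thu: 31.410.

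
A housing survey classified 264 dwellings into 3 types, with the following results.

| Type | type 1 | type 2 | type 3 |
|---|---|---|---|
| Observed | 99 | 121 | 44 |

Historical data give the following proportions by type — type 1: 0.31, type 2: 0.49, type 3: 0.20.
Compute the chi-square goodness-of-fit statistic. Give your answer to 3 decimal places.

Expected counts E_i = n·p_i: 264×0.31 = 81.84, 264×0.49 = 129.36, 264×0.20 = 52.8.
χ² = (99−81.84)²/81.84 + (121−129.36)²/129.36 + (44−52.8)²/52.8
   = 3.5981 + 0.5403 + 1.4667
Sum = 5.605

5.605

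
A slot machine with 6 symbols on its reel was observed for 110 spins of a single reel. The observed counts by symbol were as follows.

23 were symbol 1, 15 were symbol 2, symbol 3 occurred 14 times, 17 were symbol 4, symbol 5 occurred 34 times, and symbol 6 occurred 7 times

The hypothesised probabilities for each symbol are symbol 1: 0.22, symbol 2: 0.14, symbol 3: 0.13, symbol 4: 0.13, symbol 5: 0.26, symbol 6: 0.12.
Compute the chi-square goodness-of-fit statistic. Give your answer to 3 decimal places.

Expected counts E_i = n·p_i: 110×0.22 = 24.2, 110×0.14 = 15.4, 110×0.13 = 14.3, 110×0.13 = 14.3, 110×0.26 = 28.6, 110×0.12 = 13.2.
symbol 1: (23 − 24.2)²/24.2 = 1.44/24.2 = 0.0595
symbol 2: (15 − 15.4)²/15.4 = 0.16/15.4 = 0.0104
symbol 3: (14 − 14.3)²/14.3 = 0.09/14.3 = 0.0063
symbol 4: (17 − 14.3)²/14.3 = 7.29/14.3 = 0.5098
symbol 5: (34 − 28.6)²/28.6 = 29.16/28.6 = 1.0196
symbol 6: (7 − 13.2)²/13.2 = 38.44/13.2 = 2.9121
Sum = 4.518

4.518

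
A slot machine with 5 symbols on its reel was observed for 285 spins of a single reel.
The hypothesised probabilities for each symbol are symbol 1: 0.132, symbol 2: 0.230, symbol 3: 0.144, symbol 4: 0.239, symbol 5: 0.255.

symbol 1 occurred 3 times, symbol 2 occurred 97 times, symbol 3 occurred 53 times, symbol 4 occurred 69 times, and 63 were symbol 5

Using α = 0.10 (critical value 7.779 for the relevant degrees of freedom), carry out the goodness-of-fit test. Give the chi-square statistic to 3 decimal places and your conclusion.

Expected counts E_i = n·p_i: 285×0.132 = 37.62, 285×0.230 = 65.55, 285×0.144 = 41.04, 285×0.239 = 68.115, 285×0.255 = 72.675.
cat           O        E   (O−E)²/E
symbol 1      3    37.62    31.8592
symbol 2     97    65.55    15.0893
symbol 3     53    41.04     3.4854
symbol 4     69   68.115     0.0115
symbol 5     63   72.675     1.2880
Sum = 51.733
df = 4. Since 51.733 > 7.779, we reject H₀.

51.733; reject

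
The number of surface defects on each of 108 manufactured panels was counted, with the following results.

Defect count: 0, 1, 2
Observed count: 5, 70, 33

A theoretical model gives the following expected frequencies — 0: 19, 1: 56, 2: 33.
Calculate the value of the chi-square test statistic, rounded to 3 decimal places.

χ² = (5−19)²/19 + (70−56)²/56 + (33−33)²/33
   = 10.3158 + 3.5000 + 0.0000
Sum = 13.816

13.816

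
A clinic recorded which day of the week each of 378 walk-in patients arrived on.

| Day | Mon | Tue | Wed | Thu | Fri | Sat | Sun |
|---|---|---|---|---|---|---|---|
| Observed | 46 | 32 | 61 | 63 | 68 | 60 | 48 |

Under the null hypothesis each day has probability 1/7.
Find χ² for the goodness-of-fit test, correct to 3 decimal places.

17.519

Under H₀ each category has probability 1/7, so each expected count is 378/7 = 54.
χ² = (46−54)²/54 + (32−54)²/54 + (61−54)²/54 + (63−54)²/54 + (68−54)²/54 + (60−54)²/54 + (48−54)²/54
   = 1.1852 + 8.9630 + 0.9074 + 1.5000 + 3.6296 + 0.6667 + 0.6667
Sum = 17.519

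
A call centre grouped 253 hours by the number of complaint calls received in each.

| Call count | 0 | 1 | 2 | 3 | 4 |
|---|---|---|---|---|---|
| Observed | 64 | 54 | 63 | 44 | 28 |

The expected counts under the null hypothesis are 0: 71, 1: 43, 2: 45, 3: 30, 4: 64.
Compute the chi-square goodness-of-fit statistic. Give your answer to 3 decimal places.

χ² = (64−71)²/71 + (54−43)²/43 + (63−45)²/45 + (44−30)²/30 + (28−64)²/64
   = 0.6901 + 2.8140 + 7.2000 + 6.5333 + 20.2500
Sum = 37.487

37.487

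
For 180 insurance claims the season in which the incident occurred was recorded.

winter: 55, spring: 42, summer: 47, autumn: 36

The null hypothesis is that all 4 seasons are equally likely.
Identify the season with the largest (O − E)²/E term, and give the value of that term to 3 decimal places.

Under H₀ each category has probability 1/4, so each expected count is 180/4 = 45.
cat         O        E   (O−E)²/E
winter     55       45     2.2222
spring     42       45     0.2000
summer     47       45     0.0889
autumn     36       45     1.8000
The largest term is for winter: 2.222.

winter, 2.222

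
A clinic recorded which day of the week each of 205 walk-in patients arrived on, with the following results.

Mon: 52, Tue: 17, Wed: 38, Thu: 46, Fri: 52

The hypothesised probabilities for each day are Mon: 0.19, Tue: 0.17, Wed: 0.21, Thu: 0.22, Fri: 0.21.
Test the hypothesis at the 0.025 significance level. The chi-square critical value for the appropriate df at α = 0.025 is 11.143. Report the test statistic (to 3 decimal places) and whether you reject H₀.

Expected counts E_i = n·p_i: 205×0.19 = 38.95, 205×0.17 = 34.85, 205×0.21 = 43.05, 205×0.22 = 45.1, 205×0.21 = 43.05.
χ² = (52−38.95)²/38.95 + (17−34.85)²/34.85 + (38−43.05)²/43.05 + (46−45.1)²/45.1 + (52−43.05)²/43.05
   = 4.3723 + 9.1427 + 0.5924 + 0.0180 + 1.8607
Sum = 15.986
df = 4. Since 15.986 > 11.143, we reject H₀.

15.986; reject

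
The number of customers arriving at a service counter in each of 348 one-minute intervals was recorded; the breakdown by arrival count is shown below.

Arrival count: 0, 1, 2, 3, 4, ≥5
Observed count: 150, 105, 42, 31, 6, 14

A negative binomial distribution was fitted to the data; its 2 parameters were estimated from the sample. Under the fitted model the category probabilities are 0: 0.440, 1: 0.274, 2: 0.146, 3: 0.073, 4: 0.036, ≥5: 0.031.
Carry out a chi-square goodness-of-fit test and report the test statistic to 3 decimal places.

8.157

Expected counts E_i = n·p_i: 348×0.440 = 153.12, 348×0.274 = 95.352, 348×0.146 = 50.808, 348×0.073 = 25.404, 348×0.036 = 12.528, 348×0.031 = 10.788.
cat         O        E   (O−E)²/E
0         150   153.12     0.0636
1         105   95.352     0.9762
2          42   50.808     1.5269
3          31   25.404     1.2327
4           6   12.528     3.4016
≥5         14   10.788     0.9563
Sum = 8.157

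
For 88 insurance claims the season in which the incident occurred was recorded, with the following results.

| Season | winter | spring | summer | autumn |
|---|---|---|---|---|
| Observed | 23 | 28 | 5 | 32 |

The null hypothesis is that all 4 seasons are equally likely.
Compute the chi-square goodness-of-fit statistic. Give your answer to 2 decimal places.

Expected count for each of the 4 categories: 88/4 = 22.
χ² = (23−22)²/22 + (28−22)²/22 + (5−22)²/22 + (32−22)²/22
   = 0.045 + 1.636 + 13.136 + 4.545
Sum = 19.36

19.36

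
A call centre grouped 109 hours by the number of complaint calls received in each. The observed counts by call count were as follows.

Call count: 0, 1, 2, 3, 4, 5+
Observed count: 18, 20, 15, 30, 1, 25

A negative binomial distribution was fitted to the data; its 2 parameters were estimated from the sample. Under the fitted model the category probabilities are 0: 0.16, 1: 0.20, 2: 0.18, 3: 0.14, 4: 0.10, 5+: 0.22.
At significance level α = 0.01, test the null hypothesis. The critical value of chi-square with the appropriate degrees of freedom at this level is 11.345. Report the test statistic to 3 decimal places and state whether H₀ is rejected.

24.527; reject

Expected counts E_i = n·p_i: 109×0.16 = 17.44, 109×0.20 = 21.8, 109×0.18 = 19.62, 109×0.14 = 15.26, 109×0.10 = 10.9, 109×0.22 = 23.98.
0: (18 − 17.44)²/17.44 = 0.3136/17.44 = 0.0180
1: (20 − 21.8)²/21.8 = 3.24/21.8 = 0.1486
2: (15 − 19.62)²/19.62 = 21.3444/19.62 = 1.0879
3: (30 − 15.26)²/15.26 = 217.2676/15.26 = 14.2377
4: (1 − 10.9)²/10.9 = 98.01/10.9 = 8.9917
5+: (25 − 23.98)²/23.98 = 1.0404/23.98 = 0.0434
Sum = 24.527
df = 3. Since 24.527 > 11.345, we reject H₀.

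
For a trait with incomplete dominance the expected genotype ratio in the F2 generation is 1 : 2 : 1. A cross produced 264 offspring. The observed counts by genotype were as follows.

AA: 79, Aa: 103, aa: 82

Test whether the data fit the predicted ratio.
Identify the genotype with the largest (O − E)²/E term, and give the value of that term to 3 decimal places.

Ratio total = 4. Expected counts: 264×1/4 = 66, 264×2/4 = 132, 264×1/4 = 66.
cat         O        E   (O−E)²/E
AA         79       66     2.5606
Aa        103      132     6.3712
aa         82       66     3.8788
The largest term is for Aa: 6.371.

Aa, 6.371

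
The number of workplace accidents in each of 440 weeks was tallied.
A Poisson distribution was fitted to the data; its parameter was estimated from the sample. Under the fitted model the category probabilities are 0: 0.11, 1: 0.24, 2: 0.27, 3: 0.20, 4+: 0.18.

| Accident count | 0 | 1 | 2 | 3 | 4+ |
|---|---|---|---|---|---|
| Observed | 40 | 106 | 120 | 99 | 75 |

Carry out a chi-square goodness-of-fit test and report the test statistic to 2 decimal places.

Expected counts E_i = n·p_i: 440×0.11 = 48.4, 440×0.24 = 105.6, 440×0.27 = 118.8, 440×0.20 = 88, 440×0.18 = 79.2.
cat         O        E   (O−E)²/E
0          40     48.4      1.458
1         106    105.6      0.002
2         120    118.8      0.012
3          99       88      1.375
4+         75     79.2      0.223
Sum = 3.07

3.07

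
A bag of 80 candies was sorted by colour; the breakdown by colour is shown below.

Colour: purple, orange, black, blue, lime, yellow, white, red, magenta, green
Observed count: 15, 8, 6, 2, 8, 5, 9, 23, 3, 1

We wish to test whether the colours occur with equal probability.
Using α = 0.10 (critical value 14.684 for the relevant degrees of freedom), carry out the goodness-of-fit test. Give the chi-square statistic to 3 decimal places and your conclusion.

49.750; reject

Expected count for each of the 10 categories: 80/10 = 8.
χ² = (15−8)²/8 + (8−8)²/8 + (6−8)²/8 + (2−8)²/8 + (8−8)²/8 + (5−8)²/8 + (9−8)²/8 + (23−8)²/8 + (3−8)²/8 + (1−8)²/8
   = 6.1250 + 0.0000 + 0.5000 + 4.5000 + 0.0000 + 1.1250 + 0.1250 + 28.1250 + 3.1250 + 6.1250
Sum = 49.750
df = 9. Since 49.750 > 14.684, we reject H₀.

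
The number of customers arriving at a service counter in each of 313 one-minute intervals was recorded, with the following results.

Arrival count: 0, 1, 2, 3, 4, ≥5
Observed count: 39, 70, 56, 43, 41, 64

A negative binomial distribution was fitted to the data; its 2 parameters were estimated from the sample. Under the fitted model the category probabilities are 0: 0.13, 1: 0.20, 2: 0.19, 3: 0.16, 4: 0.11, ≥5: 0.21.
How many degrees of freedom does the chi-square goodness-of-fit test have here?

3

There are k = 6 categories and 2 parameters estimated from the data, so df = 6 − 1 − 2 = 3.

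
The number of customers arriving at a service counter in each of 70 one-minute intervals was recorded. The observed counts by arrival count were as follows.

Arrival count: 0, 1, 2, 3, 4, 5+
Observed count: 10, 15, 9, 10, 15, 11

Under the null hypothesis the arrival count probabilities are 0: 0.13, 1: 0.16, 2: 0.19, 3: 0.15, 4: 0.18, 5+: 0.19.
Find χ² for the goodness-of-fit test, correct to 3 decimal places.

Expected counts E_i = n·p_i: 70×0.13 = 9.1, 70×0.16 = 11.2, 70×0.19 = 13.3, 70×0.15 = 10.5, 70×0.18 = 12.6, 70×0.19 = 13.3.
cat         O        E   (O−E)²/E
0          10      9.1     0.0890
1          15     11.2     1.2893
2           9     13.3     1.3902
3          10     10.5     0.0238
4          15     12.6     0.4571
5+         11     13.3     0.3977
Sum = 3.647

3.647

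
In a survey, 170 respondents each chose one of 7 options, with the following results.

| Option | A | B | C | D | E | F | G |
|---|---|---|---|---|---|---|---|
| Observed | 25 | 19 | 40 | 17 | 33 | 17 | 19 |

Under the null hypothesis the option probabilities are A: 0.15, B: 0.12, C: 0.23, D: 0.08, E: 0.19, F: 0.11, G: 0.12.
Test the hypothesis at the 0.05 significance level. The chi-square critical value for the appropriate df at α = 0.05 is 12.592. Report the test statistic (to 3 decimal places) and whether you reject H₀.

Expected counts E_i = n·p_i: 170×0.15 = 25.5, 170×0.12 = 20.4, 170×0.23 = 39.1, 170×0.08 = 13.6, 170×0.19 = 32.3, 170×0.11 = 18.7, 170×0.12 = 20.4.
cat         O        E   (O−E)²/E
A          25     25.5     0.0098
B          19     20.4     0.0961
C          40     39.1     0.0207
D          17     13.6     0.8500
E          33     32.3     0.0152
F          17     18.7     0.1545
G          19     20.4     0.0961
Sum = 1.242
df = 6. Since 1.242 < 12.592, we do not reject H₀.

1.242; do not reject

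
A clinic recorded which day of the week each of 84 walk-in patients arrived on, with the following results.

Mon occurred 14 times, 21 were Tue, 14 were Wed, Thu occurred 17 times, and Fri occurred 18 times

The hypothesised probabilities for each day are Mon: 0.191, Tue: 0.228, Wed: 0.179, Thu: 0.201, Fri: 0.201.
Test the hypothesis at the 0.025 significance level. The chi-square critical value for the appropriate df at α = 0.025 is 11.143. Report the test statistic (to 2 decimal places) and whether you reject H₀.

Expected counts E_i = n·p_i: 84×0.191 = 16.044, 84×0.228 = 19.152, 84×0.179 = 15.036, 84×0.201 = 16.884, 84×0.201 = 16.884.
Mon: (14 − 16.044)²/16.044 = 4.177936/16.044 = 0.260
Tue: (21 − 19.152)²/19.152 = 3.415104/19.152 = 0.178
Wed: (14 − 15.036)²/15.036 = 1.073296/15.036 = 0.071
Thu: (17 − 16.884)²/16.884 = 0.013456/16.884 = 0.001
Fri: (18 − 16.884)²/16.884 = 1.245456/16.884 = 0.074
Sum = 0.58
df = 4. Since 0.58 < 11.143, we do not reject H₀.

0.58; do not reject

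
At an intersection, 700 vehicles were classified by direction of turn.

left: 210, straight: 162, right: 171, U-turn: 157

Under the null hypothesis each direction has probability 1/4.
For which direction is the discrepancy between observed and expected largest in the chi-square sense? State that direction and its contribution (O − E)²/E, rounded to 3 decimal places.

Expected count for each of the 4 categories: 700/4 = 175.
cat           O        E   (O−E)²/E
left        210      175     7.0000
straight    162      175     0.9657
right       171      175     0.0914
U-turn      157      175     1.8514
The largest term is for left: 7.000.

left, 7.000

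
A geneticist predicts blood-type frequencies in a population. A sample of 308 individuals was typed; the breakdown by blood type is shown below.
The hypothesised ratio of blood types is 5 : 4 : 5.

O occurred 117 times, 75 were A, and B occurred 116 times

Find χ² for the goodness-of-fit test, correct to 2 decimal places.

Ratio total = 14. Expected counts: 308×5/14 = 110, 308×4/14 = 88, 308×5/14 = 110.
cat         O        E   (O−E)²/E
O         117      110      0.445
A          75       88      1.920
B         116      110      0.327
Sum = 2.69

2.69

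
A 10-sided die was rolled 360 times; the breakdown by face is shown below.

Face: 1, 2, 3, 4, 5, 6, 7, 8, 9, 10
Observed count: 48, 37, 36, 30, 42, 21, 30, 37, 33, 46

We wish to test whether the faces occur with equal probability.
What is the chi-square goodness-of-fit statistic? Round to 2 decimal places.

16.33

Under H₀ each category has probability 1/10, so each expected count is 360/10 = 36.
χ² = (48−36)²/36 + (37−36)²/36 + (36−36)²/36 + (30−36)²/36 + (42−36)²/36 + (21−36)²/36 + (30−36)²/36 + (37−36)²/36 + (33−36)²/36 + (46−36)²/36
   = 4.000 + 0.028 + 0.000 + 1.000 + 1.000 + 6.250 + 1.000 + 0.028 + 0.250 + 2.778
Sum = 16.33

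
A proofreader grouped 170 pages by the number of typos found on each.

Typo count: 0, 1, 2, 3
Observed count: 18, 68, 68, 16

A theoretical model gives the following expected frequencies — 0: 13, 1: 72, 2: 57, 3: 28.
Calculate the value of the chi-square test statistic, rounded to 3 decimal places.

9.411

0: (18 − 13)²/13 = 25/13 = 1.9231
1: (68 − 72)²/72 = 16/72 = 0.2222
2: (68 − 57)²/57 = 121/57 = 2.1228
3: (16 − 28)²/28 = 144/28 = 5.1429
Sum = 9.411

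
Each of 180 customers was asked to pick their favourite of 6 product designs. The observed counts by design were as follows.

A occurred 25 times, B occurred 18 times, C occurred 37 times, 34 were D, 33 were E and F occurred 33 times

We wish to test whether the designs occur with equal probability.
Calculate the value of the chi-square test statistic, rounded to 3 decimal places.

Expected count for each of the 6 categories: 180/6 = 30.
A: (25 − 30)²/30 = 25/30 = 0.8333
B: (18 − 30)²/30 = 144/30 = 4.8000
C: (37 − 30)²/30 = 49/30 = 1.6333
D: (34 − 30)²/30 = 16/30 = 0.5333
E: (33 − 30)²/30 = 9/30 = 0.3000
F: (33 − 30)²/30 = 9/30 = 0.3000
Sum = 8.400

8.400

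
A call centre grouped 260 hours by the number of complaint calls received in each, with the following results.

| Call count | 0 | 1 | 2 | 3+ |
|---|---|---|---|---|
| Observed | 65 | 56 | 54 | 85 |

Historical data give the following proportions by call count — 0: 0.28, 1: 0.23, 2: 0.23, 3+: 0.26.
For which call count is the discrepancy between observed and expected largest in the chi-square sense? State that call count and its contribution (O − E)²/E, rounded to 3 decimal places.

Expected counts E_i = n·p_i: 260×0.28 = 72.8, 260×0.23 = 59.8, 260×0.23 = 59.8, 260×0.26 = 67.6.
0: (65 − 72.8)²/72.8 = 60.84/72.8 = 0.8357
1: (56 − 59.8)²/59.8 = 14.44/59.8 = 0.2415
2: (54 − 59.8)²/59.8 = 33.64/59.8 = 0.5625
3+: (85 − 67.6)²/67.6 = 302.76/67.6 = 4.4787
The largest term is for 3+: 4.479.

3+, 4.479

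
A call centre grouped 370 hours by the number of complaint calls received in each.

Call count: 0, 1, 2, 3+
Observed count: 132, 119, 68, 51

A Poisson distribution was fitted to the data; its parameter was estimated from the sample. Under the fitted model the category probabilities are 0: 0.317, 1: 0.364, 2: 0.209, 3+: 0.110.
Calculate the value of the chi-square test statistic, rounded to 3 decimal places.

7.403

Expected counts E_i = n·p_i: 370×0.317 = 117.29, 370×0.364 = 134.68, 370×0.209 = 77.33, 370×0.110 = 40.7.
χ² = (132−117.29)²/117.29 + (119−134.68)²/134.68 + (68−77.33)²/77.33 + (51−40.7)²/40.7
   = 1.8449 + 1.8255 + 1.1257 + 2.6066
Sum = 7.403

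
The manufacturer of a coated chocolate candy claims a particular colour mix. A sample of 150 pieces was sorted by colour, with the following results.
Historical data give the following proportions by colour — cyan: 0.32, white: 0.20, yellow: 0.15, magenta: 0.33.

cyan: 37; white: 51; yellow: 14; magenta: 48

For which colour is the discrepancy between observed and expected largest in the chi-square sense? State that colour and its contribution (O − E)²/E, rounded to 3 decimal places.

Expected counts E_i = n·p_i: 150×0.32 = 48, 150×0.20 = 30, 150×0.15 = 22.5, 150×0.33 = 49.5.
cat          O        E   (O−E)²/E
cyan        37       48     2.5208
white       51       30    14.7000
yellow      14     22.5     3.2111
magenta     48     49.5     0.0455
The largest term is for white: 14.700.

white, 14.700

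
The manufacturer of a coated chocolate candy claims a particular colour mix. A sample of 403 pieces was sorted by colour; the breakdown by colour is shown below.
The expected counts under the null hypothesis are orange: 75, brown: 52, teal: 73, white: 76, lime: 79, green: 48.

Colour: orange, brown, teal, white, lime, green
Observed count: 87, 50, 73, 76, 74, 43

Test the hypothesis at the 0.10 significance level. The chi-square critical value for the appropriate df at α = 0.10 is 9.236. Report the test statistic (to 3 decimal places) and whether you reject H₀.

2.834; do not reject

cat         O        E   (O−E)²/E
orange     87       75     1.9200
brown      50       52     0.0769
teal       73       73     0.0000
white      76       76     0.0000
lime       74       79     0.3165
green      43       48     0.5208
Sum = 2.834
df = 5. Since 2.834 < 9.236, we do not reject H₀.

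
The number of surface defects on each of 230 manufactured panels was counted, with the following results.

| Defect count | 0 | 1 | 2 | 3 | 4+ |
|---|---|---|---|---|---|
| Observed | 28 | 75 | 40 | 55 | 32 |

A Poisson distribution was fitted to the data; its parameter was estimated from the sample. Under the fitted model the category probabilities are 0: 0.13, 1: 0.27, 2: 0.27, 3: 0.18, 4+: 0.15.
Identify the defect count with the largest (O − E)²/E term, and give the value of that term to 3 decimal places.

2, 7.865

Expected counts E_i = n·p_i: 230×0.13 = 29.9, 230×0.27 = 62.1, 230×0.27 = 62.1, 230×0.18 = 41.4, 230×0.15 = 34.5.
0: (28 − 29.9)²/29.9 = 3.61/29.9 = 0.1207
1: (75 − 62.1)²/62.1 = 166.41/62.1 = 2.6797
2: (40 − 62.1)²/62.1 = 488.41/62.1 = 7.8649
3: (55 − 41.4)²/41.4 = 184.96/41.4 = 4.4676
4+: (32 − 34.5)²/34.5 = 6.25/34.5 = 0.1812
The largest term is for 2: 7.865.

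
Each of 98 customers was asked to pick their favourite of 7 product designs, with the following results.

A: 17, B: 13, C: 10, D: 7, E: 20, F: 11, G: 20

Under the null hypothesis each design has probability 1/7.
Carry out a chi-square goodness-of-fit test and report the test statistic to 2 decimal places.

Expected count for each of the 7 categories: 98/7 = 14.
cat         O        E   (O−E)²/E
A          17       14      0.643
B          13       14      0.071
C          10       14      1.143
D           7       14      3.500
E          20       14      2.571
F          11       14      0.643
G          20       14      2.571
Sum = 11.14

11.14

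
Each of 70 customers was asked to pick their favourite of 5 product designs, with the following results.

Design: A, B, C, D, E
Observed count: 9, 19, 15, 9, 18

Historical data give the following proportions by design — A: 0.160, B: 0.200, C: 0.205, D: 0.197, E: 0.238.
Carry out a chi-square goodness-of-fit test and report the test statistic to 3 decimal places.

Expected counts E_i = n·p_i: 70×0.160 = 11.2, 70×0.200 = 14, 70×0.205 = 14.35, 70×0.197 = 13.79, 70×0.238 = 16.66.
cat         O        E   (O−E)²/E
A           9     11.2     0.4321
B          19       14     1.7857
C          15    14.35     0.0294
D           9    13.79     1.6638
E          18    16.66     0.1078
Sum = 4.019

4.019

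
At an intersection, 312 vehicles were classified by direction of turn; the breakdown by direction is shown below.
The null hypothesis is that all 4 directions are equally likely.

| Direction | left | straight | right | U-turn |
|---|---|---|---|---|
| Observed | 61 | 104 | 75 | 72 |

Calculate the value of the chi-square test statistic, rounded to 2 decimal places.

Under H₀ each category has probability 1/4, so each expected count is 312/4 = 78.
χ² = (61−78)²/78 + (104−78)²/78 + (75−78)²/78 + (72−78)²/78
   = 3.705 + 8.667 + 0.115 + 0.462
Sum = 12.95

12.95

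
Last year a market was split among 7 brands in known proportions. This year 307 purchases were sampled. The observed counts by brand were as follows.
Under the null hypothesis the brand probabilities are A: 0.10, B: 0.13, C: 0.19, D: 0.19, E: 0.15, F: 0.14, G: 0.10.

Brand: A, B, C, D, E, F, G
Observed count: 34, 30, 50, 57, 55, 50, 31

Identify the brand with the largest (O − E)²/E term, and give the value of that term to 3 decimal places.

B, 2.461

Expected counts E_i = n·p_i: 307×0.10 = 30.7, 307×0.13 = 39.91, 307×0.19 = 58.33, 307×0.19 = 58.33, 307×0.15 = 46.05, 307×0.14 = 42.98, 307×0.10 = 30.7.
χ² = (34−30.7)²/30.7 + (30−39.91)²/39.91 + (50−58.33)²/58.33 + (57−58.33)²/58.33 + (55−46.05)²/46.05 + (50−42.98)²/42.98 + (31−30.7)²/30.7
   = 0.3547 + 2.4607 + 1.1896 + 0.0303 + 1.7395 + 1.1466 + 0.0029
The largest term is for B: 2.461.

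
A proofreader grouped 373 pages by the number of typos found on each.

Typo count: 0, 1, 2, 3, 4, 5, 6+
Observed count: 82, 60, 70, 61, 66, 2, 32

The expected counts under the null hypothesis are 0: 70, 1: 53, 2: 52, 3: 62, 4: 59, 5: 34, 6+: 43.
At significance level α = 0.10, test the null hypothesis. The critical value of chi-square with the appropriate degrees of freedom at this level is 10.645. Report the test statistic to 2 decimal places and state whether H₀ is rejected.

42.99; reject

0: (82 − 70)²/70 = 144/70 = 2.057
1: (60 − 53)²/53 = 49/53 = 0.925
2: (70 − 52)²/52 = 324/52 = 6.231
3: (61 − 62)²/62 = 1/62 = 0.016
4: (66 − 59)²/59 = 49/59 = 0.831
5: (2 − 34)²/34 = 1024/34 = 30.118
6+: (32 − 43)²/43 = 121/43 = 2.814
Sum = 42.99
df = 6. Since 42.99 > 10.645, we reject H₀.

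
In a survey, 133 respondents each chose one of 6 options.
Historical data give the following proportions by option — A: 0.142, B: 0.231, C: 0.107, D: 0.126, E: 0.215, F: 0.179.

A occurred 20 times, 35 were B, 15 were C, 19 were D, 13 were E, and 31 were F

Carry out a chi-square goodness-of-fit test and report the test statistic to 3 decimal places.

Expected counts E_i = n·p_i: 133×0.142 = 18.886, 133×0.231 = 30.723, 133×0.107 = 14.231, 133×0.126 = 16.758, 133×0.215 = 28.595, 133×0.179 = 23.807.
A: (20 − 18.886)²/18.886 = 1.240996/18.886 = 0.0657
B: (35 − 30.723)²/30.723 = 18.292729/30.723 = 0.5954
C: (15 − 14.231)²/14.231 = 0.591361/14.231 = 0.0416
D: (19 − 16.758)²/16.758 = 5.026564/16.758 = 0.3000
E: (13 − 28.595)²/28.595 = 243.204025/28.595 = 8.5051
F: (31 − 23.807)²/23.807 = 51.739249/23.807 = 2.1733
Sum = 11.681

11.681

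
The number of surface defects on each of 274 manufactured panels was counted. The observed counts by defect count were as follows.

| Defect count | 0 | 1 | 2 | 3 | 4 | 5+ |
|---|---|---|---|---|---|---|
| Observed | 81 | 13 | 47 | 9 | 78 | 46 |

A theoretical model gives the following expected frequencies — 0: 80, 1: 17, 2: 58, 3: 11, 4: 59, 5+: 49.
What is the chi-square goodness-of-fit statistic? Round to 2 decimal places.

cat         O        E   (O−E)²/E
0          81       80      0.013
1          13       17      0.941
2          47       58      2.086
3           9       11      0.364
4          78       59      6.119
5+         46       49      0.184
Sum = 9.71

9.71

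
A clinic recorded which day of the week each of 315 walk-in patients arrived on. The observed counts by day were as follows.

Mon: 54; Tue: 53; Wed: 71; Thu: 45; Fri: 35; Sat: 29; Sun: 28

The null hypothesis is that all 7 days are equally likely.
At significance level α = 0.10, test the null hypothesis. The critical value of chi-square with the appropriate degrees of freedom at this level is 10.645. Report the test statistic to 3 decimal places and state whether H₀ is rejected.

Under H₀ each category has probability 1/7, so each expected count is 315/7 = 45.
Mon: (54 − 45)²/45 = 81/45 = 1.8000
Tue: (53 − 45)²/45 = 64/45 = 1.4222
Wed: (71 − 45)²/45 = 676/45 = 15.0222
Thu: (45 − 45)²/45 = 0/45 = 0.0000
Fri: (35 − 45)²/45 = 100/45 = 2.2222
Sat: (29 − 45)²/45 = 256/45 = 5.6889
Sun: (28 − 45)²/45 = 289/45 = 6.4222
Sum = 32.578
df = 6. Since 32.578 > 10.645, we reject H₀.

32.578; reject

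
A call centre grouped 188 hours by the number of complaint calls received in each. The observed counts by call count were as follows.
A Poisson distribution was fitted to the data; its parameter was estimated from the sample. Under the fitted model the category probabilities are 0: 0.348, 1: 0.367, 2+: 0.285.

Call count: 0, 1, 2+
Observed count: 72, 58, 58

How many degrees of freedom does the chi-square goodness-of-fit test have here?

There are k = 3 categories and 1 parameter estimated from the data, so df = 3 − 1 − 1 = 1.

1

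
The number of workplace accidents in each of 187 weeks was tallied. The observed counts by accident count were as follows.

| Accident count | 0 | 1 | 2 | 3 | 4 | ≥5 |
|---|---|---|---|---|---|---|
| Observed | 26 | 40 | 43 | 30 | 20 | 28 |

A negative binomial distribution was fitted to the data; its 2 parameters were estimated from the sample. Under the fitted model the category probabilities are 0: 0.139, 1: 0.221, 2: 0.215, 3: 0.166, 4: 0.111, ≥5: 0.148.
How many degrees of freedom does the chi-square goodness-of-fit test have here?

There are k = 6 categories and 2 parameters estimated from the data, so df = 6 − 1 − 2 = 3.

3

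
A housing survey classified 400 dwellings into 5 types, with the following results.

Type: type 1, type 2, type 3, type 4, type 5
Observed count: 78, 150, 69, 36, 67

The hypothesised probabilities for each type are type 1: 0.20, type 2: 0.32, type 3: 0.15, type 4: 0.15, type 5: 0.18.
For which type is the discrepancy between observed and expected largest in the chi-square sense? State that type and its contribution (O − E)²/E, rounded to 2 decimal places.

type 4, 9.60

Expected counts E_i = n·p_i: 400×0.20 = 80, 400×0.32 = 128, 400×0.15 = 60, 400×0.15 = 60, 400×0.18 = 72.
χ² = (78−80)²/80 + (150−128)²/128 + (69−60)²/60 + (36−60)²/60 + (67−72)²/72
   = 0.050 + 3.781 + 1.350 + 9.600 + 0.347
The largest term is for type 4: 9.60.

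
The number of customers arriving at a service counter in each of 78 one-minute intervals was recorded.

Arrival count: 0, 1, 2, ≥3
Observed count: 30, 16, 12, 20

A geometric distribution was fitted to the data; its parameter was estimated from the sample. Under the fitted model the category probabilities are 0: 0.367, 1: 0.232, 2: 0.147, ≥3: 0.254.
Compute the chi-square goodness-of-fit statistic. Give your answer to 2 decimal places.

Expected counts E_i = n·p_i: 78×0.367 = 28.626, 78×0.232 = 18.096, 78×0.147 = 11.466, 78×0.254 = 19.812.
0: (30 − 28.626)²/28.626 = 1.887876/28.626 = 0.066
1: (16 − 18.096)²/18.096 = 4.393216/18.096 = 0.243
2: (12 − 11.466)²/11.466 = 0.285156/11.466 = 0.025
≥3: (20 − 19.812)²/19.812 = 0.035344/19.812 = 0.002
Sum = 0.34

0.34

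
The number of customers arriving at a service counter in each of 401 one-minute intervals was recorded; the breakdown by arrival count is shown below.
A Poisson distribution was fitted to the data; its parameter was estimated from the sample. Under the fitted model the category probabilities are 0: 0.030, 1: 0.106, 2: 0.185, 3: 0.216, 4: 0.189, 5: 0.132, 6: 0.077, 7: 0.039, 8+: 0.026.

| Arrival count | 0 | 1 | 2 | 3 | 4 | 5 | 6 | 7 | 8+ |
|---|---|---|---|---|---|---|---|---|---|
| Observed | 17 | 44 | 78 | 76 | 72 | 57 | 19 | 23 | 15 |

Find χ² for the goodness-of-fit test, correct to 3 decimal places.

14.145

Expected counts E_i = n·p_i: 401×0.030 = 12.03, 401×0.106 = 42.506, 401×0.185 = 74.185, 401×0.216 = 86.616, 401×0.189 = 75.789, 401×0.132 = 52.932, 401×0.077 = 30.877, 401×0.039 = 15.639, 401×0.026 = 10.426.
cat         O        E   (O−E)²/E
0          17    12.03     2.0533
1          44   42.506     0.0525
2          78   74.185     0.1962
3          76   86.616     1.3011
4          72   75.789     0.1894
5          57   52.932     0.3126
6          19   30.877     4.5686
7          23   15.639     3.4647
8+         15   10.426     2.0067
Sum = 14.145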